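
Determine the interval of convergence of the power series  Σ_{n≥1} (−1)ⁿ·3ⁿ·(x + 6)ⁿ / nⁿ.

(−∞, ∞)

Applying the root test, |a_n|^(1/n) = 3/n → 0.
Since the n-th root of |a_n| tends to 0, the series converges for all real x; R = ∞.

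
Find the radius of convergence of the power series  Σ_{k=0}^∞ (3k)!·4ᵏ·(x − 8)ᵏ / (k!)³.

R = 1/108

By the ratio test, |a_{k+1}/a_k| = (3k+1)·(3k+2)·(3k+3)/(k+1)³ · 4 → 108.
The series converges when 108 · |x − 8| < 1, giving R = 1/108.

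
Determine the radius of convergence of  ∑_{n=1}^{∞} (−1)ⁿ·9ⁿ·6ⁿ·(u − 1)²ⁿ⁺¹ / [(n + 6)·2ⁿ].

Apply the ratio test: |a_{n+1}| / |a_n| = [(n + 6)/((n+1) + 6)] · 9·6/2, which tends to 27 as n → ∞.
Writing y = (u − 1)², the series in y has radius 1/27, so |u − 1| < √(1/27) and R = √3/9.

R = √3/9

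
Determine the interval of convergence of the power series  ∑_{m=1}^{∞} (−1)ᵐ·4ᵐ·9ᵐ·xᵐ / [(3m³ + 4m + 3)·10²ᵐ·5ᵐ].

Apply the ratio test: |a_{m+1}| / |a_m| = [(3m³ + 4m + 3)/(3(m+1)³ + 4(m+1) + 3)] · 4·9/(100·5), which tends to 9/125 as m → ∞.
The series converges when 9/125 · |x| < 1, giving R = 125/9.
Check x = 125/9: absolute convergence follows by limit comparison with Σ 1/m³.
At x = -125/9: the terms are on the order of 1/m³, so the series converges absolutely by comparison with the p-series (p = 3 > 1).

[-125/9, 125/9]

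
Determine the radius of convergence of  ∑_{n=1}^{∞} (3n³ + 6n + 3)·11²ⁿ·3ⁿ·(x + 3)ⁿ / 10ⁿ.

Ratio test: |a_{n+1}/a_n| = [(3(n+1)³ + 6(n+1) + 3)/(3n³ + 6n + 3)] · 121·3/10 → 363/10 as n → ∞.
Convergence for |x + 3| · 363/10 < 1, i.e. |x + 3| < 10/363. So R = 10/363.

R = 10/363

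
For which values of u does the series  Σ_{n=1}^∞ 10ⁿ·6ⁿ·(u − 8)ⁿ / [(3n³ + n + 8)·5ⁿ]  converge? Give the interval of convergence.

By the ratio test, |a_{n+1}/a_n| = [(3n³ + n + 8)/(3(n+1)³ + (n+1) + 8)] · 10·6/5 → 12.
Hence the series converges for |u − 8| < 1/(12) = 1/12, so the radius of convergence is 1/12.
Endpoint u = 97/12: absolute convergence follows by limit comparison with Σ 1/n³.
Endpoint u = 95/12: absolute convergence follows by limit comparison with Σ 1/n³.

[95/12, 97/12]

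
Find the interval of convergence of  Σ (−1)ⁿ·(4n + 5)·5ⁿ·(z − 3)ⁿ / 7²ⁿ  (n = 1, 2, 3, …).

Apply the ratio test: |a_{n+1}| / |a_n| = [(4(n+1) + 5)/(4n + 5)] · 5/49, which tends to 5/49 as n → ∞.
The series converges when 5/49 · |z − 3| < 1, giving R = 49/5.
Check z = 64/5: the terms do not tend to 0, so the series diverges.
Check z = -34/5: the terms do not tend to 0, so the series diverges.

(-34/5, 64/5)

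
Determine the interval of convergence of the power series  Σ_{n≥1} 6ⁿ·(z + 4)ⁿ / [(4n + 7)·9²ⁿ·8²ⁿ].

[-868, 860)

Ratio test: |a_{n+1}/a_n| = [(4n + 7)/(4(n+1) + 7)] · 6/(81·64) → 1/864 as n → ∞.
Thus R = 1/(1/864) = 864.
Endpoint z = 860: the terms behave like c/n; limit comparison with the harmonic series gives divergence.
Check z = -868: the terms alternate in sign and decrease monotonically to 0 in absolute value (size ~ c/n), so the alternating series test gives convergence.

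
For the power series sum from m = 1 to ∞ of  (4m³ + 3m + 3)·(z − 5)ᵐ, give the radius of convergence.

The ratio of consecutive coefficients is (4(m+1)³ + 3(m+1) + 3)/(4m³ + 3m + 3) → 1.
So the series converges when |z − 5| < 1 and diverges when |z − 5| > 1; R = 1.

R = 1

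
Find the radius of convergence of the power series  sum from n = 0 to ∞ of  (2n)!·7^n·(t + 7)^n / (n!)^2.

R = 1/28

The ratio of consecutive coefficients is (2n+1)·(2n+2)/(n+1)² · 7 → 28.
Thus R = 1/(28) = 1/28.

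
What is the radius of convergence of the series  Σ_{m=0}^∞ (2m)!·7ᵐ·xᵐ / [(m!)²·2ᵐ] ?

R = 1/14

Apply the ratio test: |a_{m+1}| / |a_m| = (2m+1)·(2m+2)/(m+1)² · 7/2, which tends to 14 as m → ∞.
Thus R = 1/(14) = 1/14.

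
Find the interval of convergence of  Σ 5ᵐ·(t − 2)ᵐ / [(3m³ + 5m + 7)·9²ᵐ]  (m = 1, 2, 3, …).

[-71/5, 91/5]

The ratio of consecutive coefficients is [(3m³ + 5m + 7)/(3(m+1)³ + 5(m+1) + 7)] · 5/81 → 5/81.
The series converges when 5/81 · |t − 2| < 1, giving R = 81/5.
Check t = 91/5: the terms are on the order of 1/m³, so the series converges absolutely by comparison with the p-series (p = 3 > 1).
When t = -71/5, the terms are on the order of 1/m³, so the series converges absolutely by comparison with the p-series (p = 3 > 1).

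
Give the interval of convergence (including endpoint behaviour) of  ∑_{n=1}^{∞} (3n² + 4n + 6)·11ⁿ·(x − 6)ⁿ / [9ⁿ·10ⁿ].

(-24/11, 156/11)

Apply the ratio test: |a_{n+1}| / |a_n| = [(3(n+1)² + 4(n+1) + 6)/(3n² + 4n + 6)] · 11/(9·10), which tends to 11/90 as n → ∞.
Hence the series converges for |x − 6| < 1/(11/90) = 90/11, so the radius of convergence is 90/11.
Endpoint x = 156/11: the terms have absolute value of order n², which does not tend to 0, so the series diverges by the divergence test.
When x = -24/11, the terms do not tend to 0, so the series diverges.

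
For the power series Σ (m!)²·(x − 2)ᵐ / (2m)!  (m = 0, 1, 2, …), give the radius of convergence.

R = 4

The ratio of consecutive coefficients is (m+1)²/[(2m+1)·(2m+2)] → 1/4.
Convergence for |x − 2| · 1/4 < 1, i.e. |x − 2| < 4. So R = 4.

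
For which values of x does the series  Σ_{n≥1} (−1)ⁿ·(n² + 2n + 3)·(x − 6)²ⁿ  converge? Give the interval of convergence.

The ratio of consecutive coefficients is ((n+1)² + 2(n+1) + 3)/(n² + 2n + 3) → 1.
Since the exponent of (x − 6) increases by 2 each term, convergence requires |x − 6|² < 1, hence R = 1.
At x = 7: the terms do not tend to 0, so the series diverges.
Check x = 5: the terms have absolute value of order n², which does not tend to 0, so the series diverges by the divergence test.

(5, 7)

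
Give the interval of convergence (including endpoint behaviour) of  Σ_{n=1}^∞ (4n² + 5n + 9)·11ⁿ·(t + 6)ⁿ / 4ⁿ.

(-70/11, -62/11)

Ratio test: |a_{n+1}/a_n| = [(4(n+1)² + 5(n+1) + 9)/(4n² + 5n + 9)] · 11/4 → 11/4 as n → ∞.
Convergence for |t + 6| · 11/4 < 1, i.e. |t + 6| < 4/11. So R = 4/11.
Check t = -62/11: the terms do not tend to 0, so the series diverges.
When t = -70/11, the n-th term does not approach 0; divergence by the term test.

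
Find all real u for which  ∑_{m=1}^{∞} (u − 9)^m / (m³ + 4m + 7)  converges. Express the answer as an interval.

The ratio of consecutive coefficients is (m³ + 4m + 7)/((m+1)³ + 4(m+1) + 7) → 1.
So the series converges when |u − 9| < 1 and diverges when |u − 9| > 1; R = 1.
At u = 10: the series is dominated by a constant times Σ 1/m³, which converges (p = 3 > 1).
Endpoint u = 8: the series is dominated by a constant times Σ 1/m³, which converges (p = 3 > 1).

[8, 10]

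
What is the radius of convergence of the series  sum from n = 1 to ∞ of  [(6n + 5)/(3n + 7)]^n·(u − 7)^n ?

R = 1/2

Root test: |a_n|^(1/n) = (6n + 5)/(3n + 7) → 2.
Thus R = 1/(2) = 1/2.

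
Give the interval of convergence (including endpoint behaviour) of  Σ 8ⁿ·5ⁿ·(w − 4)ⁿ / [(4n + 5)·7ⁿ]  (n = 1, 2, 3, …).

[153/40, 167/40)

Apply the ratio test: |a_{n+1}| / |a_n| = [(4n + 5)/(4(n+1) + 5)] · 8·5/7, which tends to 40/7 as n → ∞.
Convergence for |w − 4| · 40/7 < 1, i.e. |w − 4| < 7/40. So R = 7/40.
At w = 167/40: the terms are asymptotic to a nonzero constant times 1/n, so the series diverges by limit comparison with Σ 1/n.
Endpoint w = 153/40: the terms alternate in sign and decrease monotonically to 0 in absolute value (size ~ c/n), so the alternating series test gives convergence.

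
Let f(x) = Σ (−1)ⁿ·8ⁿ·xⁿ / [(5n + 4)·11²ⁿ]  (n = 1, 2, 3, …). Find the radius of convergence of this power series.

Apply the ratio test: |a_{n+1}| / |a_n| = [(5n + 4)/(5(n+1) + 4)] · 8/121, which tends to 8/121 as n → ∞.
The series converges when 8/121 · |x| < 1, giving R = 121/8.

R = 121/8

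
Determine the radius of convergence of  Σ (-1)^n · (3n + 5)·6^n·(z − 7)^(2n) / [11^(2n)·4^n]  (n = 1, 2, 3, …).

R = 11√6/3

The ratio of consecutive coefficients is [(3(n+1) + 5)/(3n + 5)] · 6/(121·4) → 3/242.
Successive powers of (z − 7) differ by 2, so the series converges when |z − 7|² · 3/242 < 1, i.e. |z − 7| < √(242/3). So R = 11√6/3.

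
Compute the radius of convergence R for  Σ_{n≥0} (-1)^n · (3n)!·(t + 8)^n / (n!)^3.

R = 1/27

Apply the ratio test: |a_{n+1}| / |a_n| = (3n+1)·(3n+2)·(3n+3)/(n+1)³, which tends to 27 as n → ∞.
Convergence for |t + 8| · 27 < 1, i.e. |t + 8| < 1/27. So R = 1/27.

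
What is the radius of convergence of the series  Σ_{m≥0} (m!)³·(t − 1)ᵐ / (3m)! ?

R = 27

Ratio test: |a_{m+1}/a_m| = (m+1)³/[(3m+1)·(3m+2)·(3m+3)] → 1/27 as m → ∞.
Thus R = 1/(1/27) = 27.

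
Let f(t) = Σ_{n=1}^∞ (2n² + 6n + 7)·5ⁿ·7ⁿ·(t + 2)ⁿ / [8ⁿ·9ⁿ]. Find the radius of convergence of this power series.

R = 72/35

Apply the ratio test: |a_{n+1}| / |a_n| = [(2(n+1)² + 6(n+1) + 7)/(2n² + 6n + 7)] · 5·7/(8·9), which tends to 35/72 as n → ∞.
Hence the series converges for |t + 2| < 1/(35/72) = 72/35, so the radius of convergence is 72/35.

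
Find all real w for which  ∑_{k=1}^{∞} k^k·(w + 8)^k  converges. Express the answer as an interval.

{-8}

By the Cauchy root test, |a_k|^(1/k) = k → ∞.
Since the k-th root of |a_k| is unbounded, the series converges only at w = -8; R = 0.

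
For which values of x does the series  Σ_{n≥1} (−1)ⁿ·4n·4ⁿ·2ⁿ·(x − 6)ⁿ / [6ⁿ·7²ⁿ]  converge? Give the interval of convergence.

(-123/4, 171/4)

The ratio of consecutive coefficients is [4(n+1)/4n] · 4·2/(6·49) → 4/147.
Thus R = 1/(4/147) = 147/4.
Endpoint x = 171/4: the n-th term does not approach 0; divergence by the term test.
At x = -123/4: the n-th term does not approach 0; divergence by the term test.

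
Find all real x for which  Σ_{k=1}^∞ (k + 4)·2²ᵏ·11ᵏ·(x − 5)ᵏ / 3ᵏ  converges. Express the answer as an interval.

(217/44, 223/44)

Ratio test: |a_{k+1}/a_k| = [((k+1) + 4)/(k + 4)] · 4·11/3 → 44/3 as k → ∞.
The series converges when 44/3 · |x − 5| < 1, giving R = 3/44.
Check x = 223/44: the terms do not tend to 0, so the series diverges.
When x = 217/44, the k-th term does not approach 0; divergence by the term test.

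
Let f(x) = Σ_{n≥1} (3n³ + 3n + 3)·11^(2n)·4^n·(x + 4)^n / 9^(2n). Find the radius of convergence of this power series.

R = 81/484

By the ratio test, |a_{n+1}/a_n| = [(3(n+1)³ + 3(n+1) + 3)/(3n³ + 3n + 3)] · 121·4/81 → 484/81.
The series converges when 484/81 · |x + 4| < 1, giving R = 81/484.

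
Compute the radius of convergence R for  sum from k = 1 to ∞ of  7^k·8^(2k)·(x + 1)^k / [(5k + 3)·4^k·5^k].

R = 5/112

Ratio test: |a_{k+1}/a_k| = [(5k + 3)/(5(k+1) + 3)] · 7·64/(4·5) → 112/5 as k → ∞.
The series converges when 112/5 · |x + 1| < 1, giving R = 5/112.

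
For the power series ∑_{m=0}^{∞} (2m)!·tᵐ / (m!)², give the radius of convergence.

R = 1/4

Ratio test: |a_{m+1}/a_m| = (2m+1)·(2m+2)/(m+1)² → 4 as m → ∞.
Hence the series converges for |t| < 1/(4) = 1/4, so the radius of convergence is 1/4.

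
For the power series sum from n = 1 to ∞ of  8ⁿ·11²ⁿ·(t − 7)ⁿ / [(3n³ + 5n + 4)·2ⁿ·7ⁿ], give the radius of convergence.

R = 7/484

Apply the ratio test: |a_{n+1}| / |a_n| = [(3n³ + 5n + 4)/(3(n+1)³ + 5(n+1) + 4)] · 8·121/(2·7), which tends to 484/7 as n → ∞.
The series converges when 484/7 · |t − 7| < 1, giving R = 7/484.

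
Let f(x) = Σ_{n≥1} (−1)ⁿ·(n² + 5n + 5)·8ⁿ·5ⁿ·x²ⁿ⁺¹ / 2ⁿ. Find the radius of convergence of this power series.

R = √5/10

By the ratio test, |a_{n+1}/a_n| = [((n+1)² + 5(n+1) + 5)/(n² + 5n + 5)] · 8·5/2 → 20.
Writing y = x², the series in y has radius 1/20, so |x| < √(1/20) and R = √5/10.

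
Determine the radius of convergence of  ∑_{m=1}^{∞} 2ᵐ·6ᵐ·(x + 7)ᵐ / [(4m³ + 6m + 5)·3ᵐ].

R = 1/4

Ratio test: |a_{m+1}/a_m| = [(4m³ + 6m + 5)/(4(m+1)³ + 6(m+1) + 5)] · 2·6/3 → 4 as m → ∞.
Thus R = 1/(4) = 1/4.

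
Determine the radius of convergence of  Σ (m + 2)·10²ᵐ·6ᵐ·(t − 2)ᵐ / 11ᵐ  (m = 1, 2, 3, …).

By the ratio test, |a_{m+1}/a_m| = [((m+1) + 2)/(m + 2)] · 100·6/11 → 600/11.
Convergence for |t − 2| · 600/11 < 1, i.e. |t − 2| < 11/600. So R = 11/600.

R = 11/600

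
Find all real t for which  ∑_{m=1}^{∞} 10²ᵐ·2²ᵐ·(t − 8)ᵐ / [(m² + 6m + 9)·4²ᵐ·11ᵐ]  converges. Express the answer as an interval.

The ratio of consecutive coefficients is [(m² + 6m + 9)/((m+1)² + 6(m+1) + 9)] · 100·4/(16·11) → 25/11.
Convergence for |t − 8| · 25/11 < 1, i.e. |t − 8| < 11/25. So R = 11/25.
When t = 211/25, absolute convergence follows by limit comparison with Σ 1/m².
When t = 189/25, the terms are on the order of 1/m², so the series converges absolutely by comparison with the p-series (p = 2 > 1).

[189/25, 211/25]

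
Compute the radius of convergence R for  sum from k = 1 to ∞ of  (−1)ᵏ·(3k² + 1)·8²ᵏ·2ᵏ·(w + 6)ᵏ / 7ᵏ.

R = 7/128

Apply the ratio test: |a_{k+1}| / |a_k| = [(3(k+1)² + 1)/(3k² + 1)] · 64·2/7, which tends to 128/7 as k → ∞.
Convergence for |w + 6| · 128/7 < 1, i.e. |w + 6| < 7/128. So R = 7/128.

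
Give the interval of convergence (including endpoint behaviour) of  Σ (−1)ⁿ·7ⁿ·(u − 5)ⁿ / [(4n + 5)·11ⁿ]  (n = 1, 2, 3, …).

By the ratio test, |a_{n+1}/a_n| = [(4n + 5)/(4(n+1) + 5)] · 7/11 → 7/11.
Hence the series converges for |u − 5| < 1/(7/11) = 11/7, so the radius of convergence is 11/7.
Check u = 46/7: an alternating series whose terms decrease to 0 in absolute value, so it converges by the Leibniz criterion.
Endpoint u = 24/7: the terms behave like c/n; limit comparison with the harmonic series gives divergence.

(24/7, 46/7]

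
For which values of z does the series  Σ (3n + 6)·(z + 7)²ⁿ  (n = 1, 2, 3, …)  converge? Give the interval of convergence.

(-8, -6)

Ratio test: |a_{n+1}/a_n| = (3(n+1) + 6)/(3n + 6) → 1 as n → ∞.
Writing y = (z + 7)², the series in y has radius 1, so |z + 7| < √(1) = 1 and R = 1.
At z = -6: the terms have absolute value of order n, which does not tend to 0, so the series diverges by the divergence test.
When z = -8, the terms have absolute value of order n, which does not tend to 0, so the series diverges by the divergence test.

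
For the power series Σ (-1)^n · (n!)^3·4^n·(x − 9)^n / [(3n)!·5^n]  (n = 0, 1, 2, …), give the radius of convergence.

Ratio test: |a_{n+1}/a_n| = (n+1)³/[(3n+1)·(3n+2)·(3n+3)] · 4/5 → 4/135 as n → ∞.
Convergence for |x − 9| · 4/135 < 1, i.e. |x − 9| < 135/4. So R = 135/4.

R = 135/4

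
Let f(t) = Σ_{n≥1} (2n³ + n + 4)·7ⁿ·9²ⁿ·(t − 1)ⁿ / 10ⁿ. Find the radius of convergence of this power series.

The ratio of consecutive coefficients is [(2(n+1)³ + (n+1) + 4)/(2n³ + n + 4)] · 7·81/10 → 567/10.
The series converges when 567/10 · |t − 1| < 1, giving R = 10/567.

R = 10/567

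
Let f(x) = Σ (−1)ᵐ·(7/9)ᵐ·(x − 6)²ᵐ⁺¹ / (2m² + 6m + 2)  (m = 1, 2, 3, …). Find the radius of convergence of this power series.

R = 3√7/7

Apply the ratio test: |a_{m+1}| / |a_m| = [(2m² + 6m + 2)/(2(m+1)² + 6(m+1) + 2)] · 7/9, which tends to 7/9 as m → ∞.
Writing y = (x − 6)², the series in y has radius 9/7, so |x − 6| < √(9/7) and R = 3√7/7.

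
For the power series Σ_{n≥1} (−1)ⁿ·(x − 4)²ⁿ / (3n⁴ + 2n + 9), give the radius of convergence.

R = 1

Ratio test: |a_{n+1}/a_n| = (3n⁴ + 2n + 9)/(3(n+1)⁴ + 2(n+1) + 9) → 1 as n → ∞.
Successive powers of (x − 4) differ by 2, so the series converges when |x − 4|² · 1 < 1, i.e. |x − 4| < √(1) = 1. So R = 1.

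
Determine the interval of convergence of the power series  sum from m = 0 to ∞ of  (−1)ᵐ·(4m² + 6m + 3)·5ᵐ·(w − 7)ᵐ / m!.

(−∞, ∞)

By the ratio test, |a_{m+1}/a_m| = (4(m+1)² + 6(m+1) + 3)/(4m² + 6m + 3) · 5 · 1/(m+1) → 0.
Since the limit is 0 < 1 for every w, the series converges on all of ℝ and R = ∞.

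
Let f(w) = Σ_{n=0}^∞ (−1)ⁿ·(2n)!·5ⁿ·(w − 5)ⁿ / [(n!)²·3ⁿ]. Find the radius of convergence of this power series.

R = 3/20

Ratio test: |a_{n+1}/a_n| = (2n+1)·(2n+2)/(n+1)² · 5/3 → 20/3 as n → ∞.
Convergence for |w − 5| · 20/3 < 1, i.e. |w − 5| < 3/20. So R = 3/20.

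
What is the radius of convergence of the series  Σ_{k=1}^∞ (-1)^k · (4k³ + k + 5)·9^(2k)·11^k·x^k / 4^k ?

The ratio of consecutive coefficients is [(4(k+1)³ + (k+1) + 5)/(4k³ + k + 5)] · 81·11/4 → 891/4.
Thus R = 1/(891/4) = 4/891.

R = 4/891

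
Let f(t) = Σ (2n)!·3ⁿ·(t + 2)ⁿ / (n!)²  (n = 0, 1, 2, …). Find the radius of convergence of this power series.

R = 1/12

Apply the ratio test: |a_{n+1}| / |a_n| = (2n+1)·(2n+2)/(n+1)² · 3, which tends to 12 as n → ∞.
Thus R = 1/(12) = 1/12.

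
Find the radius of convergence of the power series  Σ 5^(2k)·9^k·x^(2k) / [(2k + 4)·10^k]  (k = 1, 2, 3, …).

By the ratio test, |a_{k+1}/a_k| = [(2k + 4)/(2(k+1) + 4)] · 25·9/10 → 45/2.
Since the exponent of x increases by 2 each term, convergence requires |x|² < 2/45, hence R = √10/15.

R = √10/15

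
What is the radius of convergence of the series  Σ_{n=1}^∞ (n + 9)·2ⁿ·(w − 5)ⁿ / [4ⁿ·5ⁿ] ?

R = 10

Ratio test: |a_{n+1}/a_n| = [((n+1) + 9)/(n + 9)] · 2/(4·5) → 1/10 as n → ∞.
Convergence for |w − 5| · 1/10 < 1, i.e. |w − 5| < 10. So R = 10.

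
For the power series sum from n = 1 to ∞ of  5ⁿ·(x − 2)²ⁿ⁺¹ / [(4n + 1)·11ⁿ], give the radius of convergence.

R = √55/5

The ratio of consecutive coefficients is [(4n + 1)/(4(n+1) + 1)] · 5/11 → 5/11.
Since the exponent of (x − 2) increases by 2 each term, convergence requires |x − 2|² < 11/5, hence R = √55/5.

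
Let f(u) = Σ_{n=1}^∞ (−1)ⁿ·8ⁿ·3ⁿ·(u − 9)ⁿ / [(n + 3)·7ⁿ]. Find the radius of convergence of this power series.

The ratio of consecutive coefficients is [(n + 3)/((n+1) + 3)] · 8·3/7 → 24/7.
Hence the series converges for |u − 9| < 1/(24/7) = 7/24, so the radius of convergence is 7/24.

R = 7/24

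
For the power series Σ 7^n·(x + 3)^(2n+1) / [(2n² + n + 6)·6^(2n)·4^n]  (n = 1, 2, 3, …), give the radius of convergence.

R = 12√7/7

By the ratio test, |a_{n+1}/a_n| = [(2n² + n + 6)/(2(n+1)² + (n+1) + 6)] · 7/(36·4) → 7/144.
Writing y = (x + 3)², the series in y has radius 144/7, so |x + 3| < √(144/7) and R = 12√7/7.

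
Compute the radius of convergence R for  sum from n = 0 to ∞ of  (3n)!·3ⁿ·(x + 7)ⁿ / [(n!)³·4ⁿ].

R = 4/81

The ratio of consecutive coefficients is (3n+1)·(3n+2)·(3n+3)/(n+1)³ · 3/4 → 81/4.
Thus R = 1/(81/4) = 4/81.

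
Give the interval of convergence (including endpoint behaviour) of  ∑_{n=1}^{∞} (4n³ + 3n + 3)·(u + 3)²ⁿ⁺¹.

(-4, -2)

Apply the ratio test: |a_{n+1}| / |a_n| = (4(n+1)³ + 3(n+1) + 3)/(4n³ + 3n + 3), which tends to 1 as n → ∞.
Writing y = (u + 3)², the series in y has radius 1, so |u + 3| < √(1) = 1 and R = 1.
When u = -2, the terms have absolute value of order n³, which does not tend to 0, so the series diverges by the divergence test.
At u = -4: the n-th term does not approach 0; divergence by the term test.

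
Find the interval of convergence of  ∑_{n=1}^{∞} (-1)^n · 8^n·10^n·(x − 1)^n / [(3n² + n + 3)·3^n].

[77/80, 83/80]

Ratio test: |a_{n+1}/a_n| = [(3n² + n + 3)/(3(n+1)² + (n+1) + 3)] · 8·10/3 → 80/3 as n → ∞.
The series converges when 80/3 · |x − 1| < 1, giving R = 3/80.
When x = 83/80, the terms are on the order of 1/n², so the series converges absolutely by comparison with the p-series (p = 2 > 1).
At x = 77/80: the series is dominated by a constant times Σ 1/n², which converges (p = 2 > 1).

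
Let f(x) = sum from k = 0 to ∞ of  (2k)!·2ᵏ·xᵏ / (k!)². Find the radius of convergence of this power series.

Apply the ratio test: |a_{k+1}| / |a_k| = (2k+1)·(2k+2)/(k+1)² · 2, which tends to 8 as k → ∞.
The series converges when 8 · |x| < 1, giving R = 1/8.

R = 1/8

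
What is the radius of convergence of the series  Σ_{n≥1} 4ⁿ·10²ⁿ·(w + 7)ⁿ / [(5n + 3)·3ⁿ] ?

By the ratio test, |a_{n+1}/a_n| = [(5n + 3)/(5(n+1) + 3)] · 4·100/3 → 400/3.
The series converges when 400/3 · |w + 7| < 1, giving R = 3/400.

R = 3/400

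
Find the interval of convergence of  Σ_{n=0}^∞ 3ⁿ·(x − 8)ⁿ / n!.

(−∞, ∞)

Apply the ratio test: |a_{n+1}| / |a_n| = 3 · 1/(n+1), which tends to 0 as n → ∞.
The ratio tends to 0 regardless of x, hence R = ∞.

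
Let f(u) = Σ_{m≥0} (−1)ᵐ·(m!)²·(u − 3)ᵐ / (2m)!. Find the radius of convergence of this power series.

By the ratio test, |a_{m+1}/a_m| = (m+1)²/[(2m+1)·(2m+2)] → 1/4.
The series converges when 1/4 · |u − 3| < 1, giving R = 4.

R = 4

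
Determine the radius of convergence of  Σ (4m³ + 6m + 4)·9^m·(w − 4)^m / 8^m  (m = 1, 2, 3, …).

By the ratio test, |a_{m+1}/a_m| = [(4(m+1)³ + 6(m+1) + 4)/(4m³ + 6m + 4)] · 9/8 → 9/8.
Thus R = 1/(9/8) = 8/9.

R = 8/9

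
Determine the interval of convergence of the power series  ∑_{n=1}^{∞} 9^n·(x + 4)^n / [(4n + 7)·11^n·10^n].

By the ratio test, |a_{n+1}/a_n| = [(4n + 7)/(4(n+1) + 7)] · 9/(11·10) → 9/110.
Thus R = 1/(9/110) = 110/9.
Endpoint x = 74/9: comparison with the harmonic series Σ 1/n shows the series diverges.
Endpoint x = -146/9: the terms alternate in sign and decrease monotonically to 0 in absolute value (size ~ c/n), so the alternating series test gives convergence.

[-146/9, 74/9)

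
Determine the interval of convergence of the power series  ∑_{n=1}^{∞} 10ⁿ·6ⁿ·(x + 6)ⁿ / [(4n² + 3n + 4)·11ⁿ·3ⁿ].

Apply the ratio test: |a_{n+1}| / |a_n| = [(4n² + 3n + 4)/(4(n+1)² + 3(n+1) + 4)] · 10·6/(11·3), which tends to 20/11 as n → ∞.
The series converges when 20/11 · |x + 6| < 1, giving R = 11/20.
Endpoint x = -109/20: the series is dominated by a constant times Σ 1/n², which converges (p = 2 > 1).
At x = -131/20: the terms are on the order of 1/n², so the series converges absolutely by comparison with the p-series (p = 2 > 1).

[-131/20, -109/20]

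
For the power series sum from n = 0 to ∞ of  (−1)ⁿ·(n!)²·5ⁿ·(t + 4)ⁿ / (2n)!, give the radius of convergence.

R = 4/5

The ratio of consecutive coefficients is (n+1)²/[(2n+1)·(2n+2)] · 5 → 5/4.
Convergence for |t + 4| · 5/4 < 1, i.e. |t + 4| < 4/5. So R = 4/5.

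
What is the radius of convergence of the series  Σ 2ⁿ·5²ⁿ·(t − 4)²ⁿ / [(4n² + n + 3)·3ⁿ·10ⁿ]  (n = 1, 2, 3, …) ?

R = √15/5

The ratio of consecutive coefficients is [(4n² + n + 3)/(4(n+1)² + (n+1) + 3)] · 2·25/(3·10) → 5/3.
Since the exponent of (t − 4) increases by 2 each term, convergence requires |t − 4|² < 3/5, hence R = √15/5.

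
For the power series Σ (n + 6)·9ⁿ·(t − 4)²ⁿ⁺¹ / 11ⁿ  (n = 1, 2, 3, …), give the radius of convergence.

R = √11/3

The ratio of consecutive coefficients is [((n+1) + 6)/(n + 6)] · 9/11 → 9/11.
Writing y = (t − 4)², the series in y has radius 11/9, so |t − 4| < √(11/9) and R = √11/3.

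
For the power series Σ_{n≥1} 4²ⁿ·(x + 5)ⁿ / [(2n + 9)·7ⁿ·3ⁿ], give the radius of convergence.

Ratio test: |a_{n+1}/a_n| = [(2n + 9)/(2(n+1) + 9)] · 16/(7·3) → 16/21 as n → ∞.
The series converges when 16/21 · |x + 5| < 1, giving R = 21/16.

R = 21/16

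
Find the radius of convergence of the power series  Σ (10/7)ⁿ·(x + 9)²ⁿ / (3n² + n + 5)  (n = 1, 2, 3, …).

R = √70/10

Apply the ratio test: |a_{n+1}| / |a_n| = [(3n² + n + 5)/(3(n+1)² + (n+1) + 5)] · 10/7, which tends to 10/7 as n → ∞.
Since the exponent of (x + 9) increases by 2 each term, convergence requires |x + 9|² < 7/10, hence R = √70/10.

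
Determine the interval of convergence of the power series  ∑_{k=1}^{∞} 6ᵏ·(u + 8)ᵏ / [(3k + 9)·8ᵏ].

[-28/3, -20/3)

Ratio test: |a_{k+1}/a_k| = [(3k + 9)/(3(k+1) + 9)] · 6/8 → 3/4 as k → ∞.
The series converges when 3/4 · |u + 8| < 1, giving R = 4/3.
When u = -20/3, comparison with the harmonic series Σ 1/k shows the series diverges.
Endpoint u = -28/3: convergence follows from the alternating series test (terms decrease monotonically to 0).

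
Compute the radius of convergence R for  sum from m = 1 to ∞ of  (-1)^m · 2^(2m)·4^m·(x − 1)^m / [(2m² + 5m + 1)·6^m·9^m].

R = 27/8

Apply the ratio test: |a_{m+1}| / |a_m| = [(2m² + 5m + 1)/(2(m+1)² + 5(m+1) + 1)] · 4·4/(6·9), which tends to 8/27 as m → ∞.
The series converges when 8/27 · |x − 1| < 1, giving R = 27/8.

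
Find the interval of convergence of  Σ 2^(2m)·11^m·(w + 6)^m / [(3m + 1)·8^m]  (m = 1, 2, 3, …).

[-68/11, -64/11)

Ratio test: |a_{m+1}/a_m| = [(3m + 1)/(3(m+1) + 1)] · 4·11/8 → 11/2 as m → ∞.
Thus R = 1/(11/2) = 2/11.
Check w = -64/11: comparison with the harmonic series Σ 1/m shows the series diverges.
When w = -68/11, convergence follows from the alternating series test (terms decrease monotonically to 0).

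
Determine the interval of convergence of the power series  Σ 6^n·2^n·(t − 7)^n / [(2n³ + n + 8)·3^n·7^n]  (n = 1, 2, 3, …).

Ratio test: |a_{n+1}/a_n| = [(2n³ + n + 8)/(2(n+1)³ + (n+1) + 8)] · 6·2/(3·7) → 4/7 as n → ∞.
Hence the series converges for |t − 7| < 1/(4/7) = 7/4, so the radius of convergence is 7/4.
Check t = 35/4: the series is dominated by a constant times Σ 1/n³, which converges (p = 3 > 1).
Check t = 21/4: absolute convergence follows by limit comparison with Σ 1/n³.

[21/4, 35/4]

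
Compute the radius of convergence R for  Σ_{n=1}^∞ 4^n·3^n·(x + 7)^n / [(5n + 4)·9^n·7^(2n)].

Apply the ratio test: |a_{n+1}| / |a_n| = [(5n + 4)/(5(n+1) + 4)] · 4·3/(9·49), which tends to 4/147 as n → ∞.
Hence the series converges for |x + 7| < 1/(4/147) = 147/4, so the radius of convergence is 147/4.

R = 147/4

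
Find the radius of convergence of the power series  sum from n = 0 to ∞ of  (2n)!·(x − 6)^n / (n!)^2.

R = 1/4

Apply the ratio test: |a_{n+1}| / |a_n| = (2n+1)·(2n+2)/(n+1)², which tends to 4 as n → ∞.
Thus R = 1/(4) = 1/4.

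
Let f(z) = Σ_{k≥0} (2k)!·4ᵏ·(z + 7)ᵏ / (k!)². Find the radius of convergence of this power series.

By the ratio test, |a_{k+1}/a_k| = (2k+1)·(2k+2)/(k+1)² · 4 → 16.
Hence the series converges for |z + 7| < 1/(16) = 1/16, so the radius of convergence is 1/16.

R = 1/16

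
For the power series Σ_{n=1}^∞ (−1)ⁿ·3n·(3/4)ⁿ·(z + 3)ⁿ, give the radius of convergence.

R = 4/3

The ratio of consecutive coefficients is [3(n+1)/3n] · 3/4 → 3/4.
Hence the series converges for |z + 3| < 1/(3/4) = 4/3, so the radius of convergence is 4/3.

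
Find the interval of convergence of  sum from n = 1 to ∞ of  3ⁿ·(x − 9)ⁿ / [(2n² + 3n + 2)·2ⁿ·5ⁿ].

By the ratio test, |a_{n+1}/a_n| = [(2n² + 3n + 2)/(2(n+1)² + 3(n+1) + 2)] · 3/(2·5) → 3/10.
Thus R = 1/(3/10) = 10/3.
When x = 37/3, the series is dominated by a constant times Σ 1/n², which converges (p = 2 > 1).
When x = 17/3, the terms are on the order of 1/n², so the series converges absolutely by comparison with the p-series (p = 2 > 1).

[17/3, 37/3]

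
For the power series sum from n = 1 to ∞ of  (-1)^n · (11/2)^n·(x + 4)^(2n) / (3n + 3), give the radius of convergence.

Apply the ratio test: |a_{n+1}| / |a_n| = [(3n + 3)/(3(n+1) + 3)] · 11/2, which tends to 11/2 as n → ∞.
Since the exponent of (x + 4) increases by 2 each term, convergence requires |x + 4|² < 2/11, hence R = √22/11.

R = √22/11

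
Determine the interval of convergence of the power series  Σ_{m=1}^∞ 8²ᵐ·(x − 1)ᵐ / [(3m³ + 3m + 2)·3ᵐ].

The ratio of consecutive coefficients is [(3m³ + 3m + 2)/(3(m+1)³ + 3(m+1) + 2)] · 64/3 → 64/3.
Hence the series converges for |x − 1| < 1/(64/3) = 3/64, so the radius of convergence is 3/64.
Endpoint x = 67/64: the terms are on the order of 1/m³, so the series converges absolutely by comparison with the p-series (p = 3 > 1).
When x = 61/64, the series is dominated by a constant times Σ 1/m³, which converges (p = 3 > 1).

[61/64, 67/64]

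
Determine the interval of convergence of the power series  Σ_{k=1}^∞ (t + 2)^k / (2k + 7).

Ratio test: |a_{k+1}/a_k| = (2k + 7)/(2(k+1) + 7) → 1 as k → ∞.
So the series converges when |t + 2| < 1 and diverges when |t + 2| > 1; R = 1.
At t = -1: comparison with the harmonic series Σ 1/k shows the series diverges.
Endpoint t = -3: an alternating series whose terms decrease to 0 in absolute value, so it converges by the Leibniz criterion.

[-3, -1)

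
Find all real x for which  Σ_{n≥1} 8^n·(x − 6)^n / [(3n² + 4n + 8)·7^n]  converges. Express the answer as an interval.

Ratio test: |a_{n+1}/a_n| = [(3n² + 4n + 8)/(3(n+1)² + 4(n+1) + 8)] · 8/7 → 8/7 as n → ∞.
Hence the series converges for |x − 6| < 1/(8/7) = 7/8, so the radius of convergence is 7/8.
When x = 55/8, the series is dominated by a constant times Σ 1/n², which converges (p = 2 > 1).
When x = 41/8, absolute convergence follows by limit comparison with Σ 1/n².

[41/8, 55/8]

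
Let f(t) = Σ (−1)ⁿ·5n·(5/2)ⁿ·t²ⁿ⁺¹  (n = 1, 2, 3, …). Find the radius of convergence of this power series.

Ratio test: |a_{n+1}/a_n| = [5(n+1)/5n] · 5/2 → 5/2 as n → ∞.
Successive powers of t differ by 2, so the series converges when |t|² · 5/2 < 1, i.e. |t| < √(2/5). So R = √10/5.

R = √10/5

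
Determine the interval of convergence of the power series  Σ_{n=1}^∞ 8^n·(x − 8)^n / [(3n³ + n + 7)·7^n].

By the ratio test, |a_{n+1}/a_n| = [(3n³ + n + 7)/(3(n+1)³ + (n+1) + 7)] · 8/7 → 8/7.
Hence the series converges for |x − 8| < 1/(8/7) = 7/8, so the radius of convergence is 7/8.
Check x = 71/8: the series is dominated by a constant times Σ 1/n³, which converges (p = 3 > 1).
Endpoint x = 57/8: the terms are on the order of 1/n³, so the series converges absolutely by comparison with the p-series (p = 3 > 1).

[57/8, 71/8]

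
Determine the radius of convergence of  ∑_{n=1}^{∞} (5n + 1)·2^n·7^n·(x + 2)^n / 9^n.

R = 9/14

By the ratio test, |a_{n+1}/a_n| = [(5(n+1) + 1)/(5n + 1)] · 2·7/9 → 14/9.
Convergence for |x + 2| · 14/9 < 1, i.e. |x + 2| < 9/14. So R = 9/14.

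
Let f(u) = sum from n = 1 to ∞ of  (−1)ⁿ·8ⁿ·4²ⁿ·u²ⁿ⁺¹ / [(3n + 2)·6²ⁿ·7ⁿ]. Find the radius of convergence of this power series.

Ratio test: |a_{n+1}/a_n| = [(3n + 2)/(3(n+1) + 2)] · 8·16/(36·7) → 32/63 as n → ∞.
Writing y = u², the series in y has radius 63/32, so |u| < √(63/32) and R = 3√14/8.

R = 3√14/8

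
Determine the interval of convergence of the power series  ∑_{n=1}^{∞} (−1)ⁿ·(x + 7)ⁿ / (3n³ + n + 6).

[-8, -6]

Ratio test: |a_{n+1}/a_n| = (3n³ + n + 6)/(3(n+1)³ + (n+1) + 6) → 1 as n → ∞.
Convergence for |x + 7| < 1, so R = 1.
When x = -6, the series is dominated by a constant times Σ 1/n³, which converges (p = 3 > 1).
Endpoint x = -8: the series is dominated by a constant times Σ 1/n³, which converges (p = 3 > 1).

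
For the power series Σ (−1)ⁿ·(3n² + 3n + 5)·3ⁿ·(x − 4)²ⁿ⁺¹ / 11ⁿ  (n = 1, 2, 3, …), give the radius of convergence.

R = √33/3

By the ratio test, |a_{n+1}/a_n| = [(3(n+1)² + 3(n+1) + 5)/(3n² + 3n + 5)] · 3/11 → 3/11.
Since the exponent of (x − 4) increases by 2 each term, convergence requires |x − 4|² < 11/3, hence R = √33/3.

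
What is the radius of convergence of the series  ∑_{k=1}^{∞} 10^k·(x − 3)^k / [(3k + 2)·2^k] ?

R = 1/5

The ratio of consecutive coefficients is [(3k + 2)/(3(k+1) + 2)] · 10/2 → 5.
Convergence for |x − 3| · 5 < 1, i.e. |x − 3| < 1/5. So R = 1/5.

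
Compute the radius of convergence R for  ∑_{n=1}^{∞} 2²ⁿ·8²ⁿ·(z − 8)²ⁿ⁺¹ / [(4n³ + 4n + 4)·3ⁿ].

The ratio of consecutive coefficients is [(4n³ + 4n + 4)/(4(n+1)³ + 4(n+1) + 4)] · 4·64/3 → 256/3.
Since the exponent of (z − 8) increases by 2 each term, convergence requires |z − 8|² < 3/256, hence R = √3/16.

R = √3/16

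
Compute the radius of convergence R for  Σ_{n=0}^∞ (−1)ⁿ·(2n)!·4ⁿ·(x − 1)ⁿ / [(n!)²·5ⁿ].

The ratio of consecutive coefficients is (2n+1)·(2n+2)/(n+1)² · 4/5 → 16/5.
The series converges when 16/5 · |x − 1| < 1, giving R = 5/16.

R = 5/16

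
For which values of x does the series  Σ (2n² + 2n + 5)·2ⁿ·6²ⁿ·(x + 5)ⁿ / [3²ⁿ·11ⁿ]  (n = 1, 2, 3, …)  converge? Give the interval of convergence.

By the ratio test, |a_{n+1}/a_n| = [(2(n+1)² + 2(n+1) + 5)/(2n² + 2n + 5)] · 2·36/(9·11) → 8/11.
Thus R = 1/(8/11) = 11/8.
When x = -29/8, the terms have absolute value of order n², which does not tend to 0, so the series diverges by the divergence test.
Endpoint x = -51/8: the terms do not tend to 0, so the series diverges.

(-51/8, -29/8)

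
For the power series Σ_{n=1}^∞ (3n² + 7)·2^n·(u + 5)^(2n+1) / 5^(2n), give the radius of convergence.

R = 5√2/2

By the ratio test, |a_{n+1}/a_n| = [(3(n+1)² + 7)/(3n² + 7)] · 2/25 → 2/25.
Since the exponent of (u + 5) increases by 2 each term, convergence requires |u + 5|² < 25/2, hence R = 5√2/2.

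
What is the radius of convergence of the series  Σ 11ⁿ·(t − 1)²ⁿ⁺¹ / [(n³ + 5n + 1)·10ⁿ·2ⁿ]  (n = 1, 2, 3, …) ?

Apply the ratio test: |a_{n+1}| / |a_n| = [(n³ + 5n + 1)/((n+1)³ + 5(n+1) + 1)] · 11/(10·2), which tends to 11/20 as n → ∞.
Writing y = (t − 1)², the series in y has radius 20/11, so |t − 1| < √(20/11) and R = 2√55/11.

R = 2√55/11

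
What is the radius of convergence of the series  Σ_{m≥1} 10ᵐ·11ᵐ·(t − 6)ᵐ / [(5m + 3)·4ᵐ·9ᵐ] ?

R = 18/55

Apply the ratio test: |a_{m+1}| / |a_m| = [(5m + 3)/(5(m+1) + 3)] · 10·11/(4·9), which tends to 55/18 as m → ∞.
The series converges when 55/18 · |t − 6| < 1, giving R = 18/55.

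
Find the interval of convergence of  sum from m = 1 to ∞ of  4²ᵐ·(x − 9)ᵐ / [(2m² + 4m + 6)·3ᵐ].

Ratio test: |a_{m+1}/a_m| = [(2m² + 4m + 6)/(2(m+1)² + 4(m+1) + 6)] · 16/3 → 16/3 as m → ∞.
Thus R = 1/(16/3) = 3/16.
When x = 147/16, the terms are on the order of 1/m², so the series converges absolutely by comparison with the p-series (p = 2 > 1).
When x = 141/16, absolute convergence follows by limit comparison with Σ 1/m².

[141/16, 147/16]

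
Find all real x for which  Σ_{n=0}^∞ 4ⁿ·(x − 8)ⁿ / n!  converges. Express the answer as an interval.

(−∞, ∞)

By the ratio test, |a_{n+1}/a_n| = 4 · 1/(n+1) → 0.
Since the limit is 0 < 1 for every x, the series converges on all of ℝ and R = ∞.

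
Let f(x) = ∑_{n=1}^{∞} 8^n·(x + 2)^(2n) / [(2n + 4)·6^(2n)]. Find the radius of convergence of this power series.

Ratio test: |a_{n+1}/a_n| = [(2n + 4)/(2(n+1) + 4)] · 8/36 → 2/9 as n → ∞.
Successive powers of (x + 2) differ by 2, so the series converges when |x + 2|² · 2/9 < 1, i.e. |x + 2| < √(9/2). So R = 3√2/2.

R = 3√2/2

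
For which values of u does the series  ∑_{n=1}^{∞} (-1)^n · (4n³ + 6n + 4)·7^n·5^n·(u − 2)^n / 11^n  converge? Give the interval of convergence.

(59/35, 81/35)

Ratio test: |a_{n+1}/a_n| = [(4(n+1)³ + 6(n+1) + 4)/(4n³ + 6n + 4)] · 7·5/11 → 35/11 as n → ∞.
The series converges when 35/11 · |u − 2| < 1, giving R = 11/35.
Check u = 81/35: the terms do not tend to 0, so the series diverges.
Endpoint u = 59/35: the terms have absolute value of order n³, which does not tend to 0, so the series diverges by the divergence test.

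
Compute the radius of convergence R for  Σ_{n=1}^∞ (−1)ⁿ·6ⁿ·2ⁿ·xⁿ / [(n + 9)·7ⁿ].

The ratio of consecutive coefficients is [(n + 9)/((n+1) + 9)] · 6·2/7 → 12/7.
Hence the series converges for |x| < 1/(12/7) = 7/12, so the radius of convergence is 7/12.

R = 7/12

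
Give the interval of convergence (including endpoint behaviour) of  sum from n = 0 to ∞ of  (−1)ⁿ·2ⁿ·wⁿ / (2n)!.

(−∞, ∞)

By the ratio test, |a_{n+1}/a_n| = 2 · 1/[(2n+1)·(2n+2)] → 0.
The ratio tends to 0 regardless of w, hence R = ∞.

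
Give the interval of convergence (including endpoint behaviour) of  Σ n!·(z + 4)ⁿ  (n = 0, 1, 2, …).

{-4}

The ratio of consecutive coefficients is (n+1) → ∞.
Since the ratio → ∞, the series diverges for every z ≠ -4, and R = 0.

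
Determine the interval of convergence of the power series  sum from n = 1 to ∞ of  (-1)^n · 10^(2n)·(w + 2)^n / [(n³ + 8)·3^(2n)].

[-209/100, -191/100]

The ratio of consecutive coefficients is [(n³ + 8)/((n+1)³ + 8)] · 100/9 → 100/9.
Hence the series converges for |w + 2| < 1/(100/9) = 9/100, so the radius of convergence is 9/100.
At w = -191/100: the series is dominated by a constant times Σ 1/n³, which converges (p = 3 > 1).
When w = -209/100, the terms are on the order of 1/n³, so the series converges absolutely by comparison with the p-series (p = 3 > 1).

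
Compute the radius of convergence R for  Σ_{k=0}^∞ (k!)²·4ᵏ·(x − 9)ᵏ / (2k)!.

By the ratio test, |a_{k+1}/a_k| = (k+1)²/[(2k+1)·(2k+2)] · 4 → 1.
Hence R = 1.

R = 1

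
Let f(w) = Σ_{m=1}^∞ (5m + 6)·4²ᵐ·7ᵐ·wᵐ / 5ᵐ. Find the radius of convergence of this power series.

Apply the ratio test: |a_{m+1}| / |a_m| = [(5(m+1) + 6)/(5m + 6)] · 16·7/5, which tends to 112/5 as m → ∞.
Hence the series converges for |w| < 1/(112/5) = 5/112, so the radius of convergence is 5/112.

R = 5/112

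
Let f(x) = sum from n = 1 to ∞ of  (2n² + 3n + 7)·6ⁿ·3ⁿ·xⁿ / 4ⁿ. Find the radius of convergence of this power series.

R = 2/9

The ratio of consecutive coefficients is [(2(n+1)² + 3(n+1) + 7)/(2n² + 3n + 7)] · 6·3/4 → 9/2.
Hence the series converges for |x| < 1/(9/2) = 2/9, so the radius of convergence is 2/9.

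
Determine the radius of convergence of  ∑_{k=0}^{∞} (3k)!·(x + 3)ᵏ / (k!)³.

R = 1/27

Apply the ratio test: |a_{k+1}| / |a_k| = (3k+1)·(3k+2)·(3k+3)/(k+1)³, which tends to 27 as k → ∞.
The series converges when 27 · |x + 3| < 1, giving R = 1/27.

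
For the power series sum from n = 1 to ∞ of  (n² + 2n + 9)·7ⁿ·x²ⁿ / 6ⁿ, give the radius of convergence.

The ratio of consecutive coefficients is [((n+1)² + 2(n+1) + 9)/(n² + 2n + 9)] · 7/6 → 7/6.
Writing y = x², the series in y has radius 6/7, so |x| < √(6/7) and R = √42/7.

R = √42/7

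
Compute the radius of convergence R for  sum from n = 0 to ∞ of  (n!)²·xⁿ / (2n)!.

Ratio test: |a_{n+1}/a_n| = (n+1)²/[(2n+1)·(2n+2)] → 1/4 as n → ∞.
Convergence for |x| · 1/4 < 1, i.e. |x| < 4. So R = 4.

R = 4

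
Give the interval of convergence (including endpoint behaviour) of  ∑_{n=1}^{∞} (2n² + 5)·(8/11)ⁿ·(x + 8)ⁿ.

Apply the ratio test: |a_{n+1}| / |a_n| = [(2(n+1)² + 5)/(2n² + 5)] · 8/11, which tends to 8/11 as n → ∞.
Thus R = 1/(8/11) = 11/8.
Check x = -53/8: the terms have absolute value of order n², which does not tend to 0, so the series diverges by the divergence test.
Endpoint x = -75/8: the n-th term does not approach 0; divergence by the term test.

(-75/8, -53/8)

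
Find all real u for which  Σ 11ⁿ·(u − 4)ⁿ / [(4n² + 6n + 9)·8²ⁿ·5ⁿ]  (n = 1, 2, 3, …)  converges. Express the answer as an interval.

By the ratio test, |a_{n+1}/a_n| = [(4n² + 6n + 9)/(4(n+1)² + 6(n+1) + 9)] · 11/(64·5) → 11/320.
Hence the series converges for |u − 4| < 1/(11/320) = 320/11, so the radius of convergence is 320/11.
Check u = 364/11: the terms are on the order of 1/n², so the series converges absolutely by comparison with the p-series (p = 2 > 1).
At u = -276/11: the series is dominated by a constant times Σ 1/n², which converges (p = 2 > 1).

[-276/11, 364/11]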